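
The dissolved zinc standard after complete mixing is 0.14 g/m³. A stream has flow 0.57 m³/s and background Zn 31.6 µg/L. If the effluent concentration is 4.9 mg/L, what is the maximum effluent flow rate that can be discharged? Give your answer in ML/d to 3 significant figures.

31.6 µg/L = 0.0316 mg/L.
Mass balance at complete mixing: C_std·(Q_w + Q_r) = Q_w·C_e + Q_r·C_b.
Rearranging, Q_w = Q_r·(C_std − C_b)/(C_e − C_std) = 0.57·(0.14 − 0.0316) / (4.9 − 0.14) = 0.01298 m³/s.
= 1.122 ML/d.

1.12 ML/d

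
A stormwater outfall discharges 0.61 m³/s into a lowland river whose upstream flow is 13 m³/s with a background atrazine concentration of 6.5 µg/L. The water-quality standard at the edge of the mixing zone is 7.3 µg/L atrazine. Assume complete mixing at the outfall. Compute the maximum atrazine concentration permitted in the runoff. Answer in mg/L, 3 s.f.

6.5 µg/L = 0.0065 mg/L.
7.3 µg/L = 0.0073 mg/L.
Mass balance: 0.0073·13.61 = 0.61·Cₑ + 13·0.0065.
Cₑ = (0.09935 − 0.0845) / 0.61 = 0.02435 mg/L.

0.0243 mg/L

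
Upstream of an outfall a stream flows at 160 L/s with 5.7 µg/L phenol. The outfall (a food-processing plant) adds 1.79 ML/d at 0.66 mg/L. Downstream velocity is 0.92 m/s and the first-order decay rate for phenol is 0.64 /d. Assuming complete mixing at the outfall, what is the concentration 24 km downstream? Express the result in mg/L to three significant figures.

1.79 ML/d = 0.02072 m³/s.
160 L/s = 0.16 m³/s.
5.7 µg/L = 0.0057 mg/L.
After complete mixing, C₀ = (0.02072·0.66 + 0.16·0.0057) / 0.1807 = 0.08071 mg/L.
Travel time t = 2.4e+04 m / 0.92 m/s = 2.609e+04 s = 0.3019 d.
C = 0.08071·exp(−0.64·0.3019) = 0.08071·0.8243 = 0.06653 mg/L.

0.0665 mg/L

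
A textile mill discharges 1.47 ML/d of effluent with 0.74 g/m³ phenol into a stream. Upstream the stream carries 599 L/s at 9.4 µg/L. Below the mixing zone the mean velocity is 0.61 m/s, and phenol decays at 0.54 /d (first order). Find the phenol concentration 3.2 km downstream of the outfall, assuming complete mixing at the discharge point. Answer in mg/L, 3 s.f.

0.0286 mg/L

1.47 ML/d = 0.01701 m³/s.
599 L/s = 0.599 m³/s.
9.4 µg/L = 0.0094 mg/L.
After complete mixing, C₀ = (0.01701·0.74 + 0.599·0.0094) / 0.616 = 0.02958 mg/L.
Travel time t = 3200 m / 0.61 m/s = 5246 s = 0.06072 d.
C = 0.02958·exp(−0.54·0.06072) = 0.02958·0.9677 = 0.02862 mg/L.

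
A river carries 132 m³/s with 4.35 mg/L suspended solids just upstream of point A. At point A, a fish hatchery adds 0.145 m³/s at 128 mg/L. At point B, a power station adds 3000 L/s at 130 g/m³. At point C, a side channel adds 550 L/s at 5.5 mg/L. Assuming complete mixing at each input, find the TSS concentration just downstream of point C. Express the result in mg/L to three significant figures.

After input A: C = (132·4.35 + 0.145·128) / 132.1 = 4.486 mg/L.
3000 L/s = 3 m³/s.
After input B: C = (132.1·4.486 + 3·130) / 135.1 = 7.272 mg/L.
550 L/s = 0.55 m³/s.
After input C: C = (135.1·7.272 + 0.55·5.5) / 135.7 = 7.265 mg/L.

7.26 mg/L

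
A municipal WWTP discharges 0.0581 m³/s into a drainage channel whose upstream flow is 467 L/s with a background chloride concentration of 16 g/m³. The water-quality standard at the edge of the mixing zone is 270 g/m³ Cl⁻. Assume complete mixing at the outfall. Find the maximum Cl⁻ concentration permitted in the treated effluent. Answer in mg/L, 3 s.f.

467 L/s = 0.467 m³/s.
Mass balance: 270·0.5251 = 0.0581·Cₑ + 0.467·16.
Cₑ = (141.8 − 7.472) / 0.0581 = 2312 mg/L.

2310 mg/L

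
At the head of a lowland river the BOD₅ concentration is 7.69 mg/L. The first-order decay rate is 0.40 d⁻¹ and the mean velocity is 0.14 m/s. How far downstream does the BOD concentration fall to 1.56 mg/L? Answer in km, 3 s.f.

48.2 km

From C = C₀·e^(−kt), t = ln(C₀/C)/k = ln(7.69/1.56)/0.40 = 1.595/0.40 = 3.988 d.
Distance = v·t = 0.14 m/s × 3.446e+05 s = 4.824e+04 m = 48.24 km.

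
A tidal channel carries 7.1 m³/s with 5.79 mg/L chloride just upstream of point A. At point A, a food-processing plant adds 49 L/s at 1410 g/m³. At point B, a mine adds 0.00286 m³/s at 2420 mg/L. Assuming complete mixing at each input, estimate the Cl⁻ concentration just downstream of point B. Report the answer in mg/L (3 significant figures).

16.4 mg/L

49 L/s = 0.049 m³/s.
After input A: C = (7.1·5.79 + 0.049·1410) / 7.149 = 15.41 mg/L.
After input B: C = (7.149·15.41 + 0.00286·2420) / 7.152 = 16.38 mg/L.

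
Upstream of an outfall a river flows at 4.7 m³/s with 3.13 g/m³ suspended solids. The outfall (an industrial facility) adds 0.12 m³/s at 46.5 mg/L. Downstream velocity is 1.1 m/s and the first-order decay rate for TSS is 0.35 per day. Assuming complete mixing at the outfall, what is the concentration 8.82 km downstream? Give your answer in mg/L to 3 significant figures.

4.08 mg/L

After complete mixing, C₀ = (0.12·46.5 + 4.7·3.13) / 4.82 = 4.21 mg/L.
Travel time t = 8820 m / 1.1 m/s = 8018 s = 0.0928 d.
C = 4.21·exp(−0.35·0.0928) = 4.21·0.968 = 4.075 mg/L.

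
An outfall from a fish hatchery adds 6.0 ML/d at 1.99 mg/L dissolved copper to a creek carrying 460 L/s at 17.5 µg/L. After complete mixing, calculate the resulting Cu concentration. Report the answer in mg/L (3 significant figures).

6.0 ML/d = 0.06944 m³/s.
460 L/s = 0.46 m³/s.
17.5 µg/L = 0.0175 mg/L.
Conservation of mass across the mixing zone: C = (0.06944·1.99 + 0.46·0.0175) / (0.06944 + 0.46) = 0.1462/0.5294 = 0.2762 mg/L.

0.276 mg/L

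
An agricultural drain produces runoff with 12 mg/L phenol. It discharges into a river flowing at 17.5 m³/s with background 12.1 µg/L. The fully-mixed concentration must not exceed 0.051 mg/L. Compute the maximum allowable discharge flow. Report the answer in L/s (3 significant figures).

57.0 L/s

12.1 µg/L = 0.0121 mg/L.
Mass balance at complete mixing: C_std·(Q_w + Q_r) = Q_w·C_e + Q_r·C_b.
Rearranging, Q_w = Q_r·(C_std − C_b)/(C_e − C_std) = 17.5·(0.051 − 0.0121) / (12 − 0.051) = 0.05697 m³/s.
= 56.97 L/s.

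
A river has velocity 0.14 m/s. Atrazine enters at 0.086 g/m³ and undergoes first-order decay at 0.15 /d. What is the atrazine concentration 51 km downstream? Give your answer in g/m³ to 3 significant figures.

0.0457 g/m³

Travel time t = 51 km / 0.14 m/s = 5.1e+04/0.14 = 3.643e+05 s = 4.216 d.
First-order decay: C = 0.086·exp(−0.15·4.216) = 0.086·0.5313 = 0.04569 g/m³.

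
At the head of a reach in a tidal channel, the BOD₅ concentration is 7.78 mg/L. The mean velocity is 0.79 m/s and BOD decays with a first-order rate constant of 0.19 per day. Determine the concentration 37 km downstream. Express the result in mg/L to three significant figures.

7.02 mg/L

Travel time t = 37 km / 0.79 m/s = 3.7e+04/0.79 = 4.684e+04 s = 0.5421 d.
First-order decay: C = 7.78·exp(−0.19·0.5421) = 7.78·0.9021 = 7.019 mg/L.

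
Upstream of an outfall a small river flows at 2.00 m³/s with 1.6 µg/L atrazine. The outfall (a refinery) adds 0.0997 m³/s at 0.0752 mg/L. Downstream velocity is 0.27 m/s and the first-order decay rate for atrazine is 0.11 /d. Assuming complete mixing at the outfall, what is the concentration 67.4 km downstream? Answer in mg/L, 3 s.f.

1.6 µg/L = 0.0016 mg/L.
After complete mixing, C₀ = (0.0997·0.0752 + 2·0.0016) / 2.1 = 0.005095 mg/L.
Travel time t = 6.74e+04 m / 0.27 m/s = 2.496e+05 s = 2.889 d.
C = 0.005095·exp(−0.11·2.889) = 0.005095·0.7277 = 0.003708 mg/L.

0.00371 mg/L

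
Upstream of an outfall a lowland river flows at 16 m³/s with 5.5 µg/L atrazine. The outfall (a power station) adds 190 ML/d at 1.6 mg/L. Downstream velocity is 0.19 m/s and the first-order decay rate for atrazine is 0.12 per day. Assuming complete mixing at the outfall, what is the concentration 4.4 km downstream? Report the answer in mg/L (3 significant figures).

0.192 mg/L

190 ML/d = 2.199 m³/s.
5.5 µg/L = 0.0055 mg/L.
After complete mixing, C₀ = (2.199·1.6 + 16·0.0055) / 18.2 = 0.1982 mg/L.
Travel time t = 4400 m / 0.19 m/s = 2.316e+04 s = 0.268 d.
C = 0.1982·exp(−0.12·0.268) = 0.1982·0.9683 = 0.1919 mg/L.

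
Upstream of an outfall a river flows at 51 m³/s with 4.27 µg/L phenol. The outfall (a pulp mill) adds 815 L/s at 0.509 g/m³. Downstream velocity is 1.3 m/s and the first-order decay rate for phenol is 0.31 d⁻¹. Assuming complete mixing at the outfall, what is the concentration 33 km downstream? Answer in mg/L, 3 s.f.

815 L/s = 0.815 m³/s.
4.27 µg/L = 0.00427 mg/L.
After complete mixing, C₀ = (0.815·0.509 + 51·0.00427) / 51.81 = 0.01221 mg/L.
Travel time t = 3.3e+04 m / 1.3 m/s = 2.538e+04 s = 0.2938 d.
C = 0.01221·exp(−0.31·0.2938) = 0.01221·0.9129 = 0.01115 mg/L.

0.0111 mg/L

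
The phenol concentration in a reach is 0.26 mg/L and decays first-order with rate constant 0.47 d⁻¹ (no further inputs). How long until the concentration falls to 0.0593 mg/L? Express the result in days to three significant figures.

3.14 d

t = ln(C₀/C)/k = ln(0.26/0.0593)/0.47 = 1.478/0.47 = 3.145 d.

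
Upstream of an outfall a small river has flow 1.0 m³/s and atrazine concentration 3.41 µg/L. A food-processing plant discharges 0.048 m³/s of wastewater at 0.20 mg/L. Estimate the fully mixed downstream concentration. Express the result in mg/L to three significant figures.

3.41 µg/L = 0.00341 mg/L.
Conservation of mass across the mixing zone: C = (0.048·0.2 + 1·0.00341) / (0.048 + 1) = 0.01301/1.048 = 0.01241 mg/L.

0.0124 mg/L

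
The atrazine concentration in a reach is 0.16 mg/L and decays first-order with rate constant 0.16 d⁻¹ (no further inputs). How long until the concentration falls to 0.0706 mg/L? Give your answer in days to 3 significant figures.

5.11 d

t = ln(C₀/C)/k = ln(0.16/0.0706)/0.16 = 0.8181/0.16 = 5.113 d.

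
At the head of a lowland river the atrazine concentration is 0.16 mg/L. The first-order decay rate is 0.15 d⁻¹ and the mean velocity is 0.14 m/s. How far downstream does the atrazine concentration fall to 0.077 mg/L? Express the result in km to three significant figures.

59.0 km

From C = C₀·e^(−kt), t = ln(C₀/C)/k = ln(0.16/0.077)/0.15 = 0.7314/0.15 = 4.876 d.
Distance = v·t = 0.14 m/s × 4.213e+05 s = 5.898e+04 m = 58.98 km.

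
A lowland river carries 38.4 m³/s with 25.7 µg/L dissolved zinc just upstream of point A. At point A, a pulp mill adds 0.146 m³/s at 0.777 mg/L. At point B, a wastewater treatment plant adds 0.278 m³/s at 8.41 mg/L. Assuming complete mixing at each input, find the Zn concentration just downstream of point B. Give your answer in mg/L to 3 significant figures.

0.0886 mg/L

25.7 µg/L = 0.0257 mg/L.
After input A: C = (38.4·0.0257 + 0.146·0.777) / 38.55 = 0.02855 mg/L.
After input B: C = (38.55·0.02855 + 0.278·8.41) / 38.82 = 0.08856 mg/L.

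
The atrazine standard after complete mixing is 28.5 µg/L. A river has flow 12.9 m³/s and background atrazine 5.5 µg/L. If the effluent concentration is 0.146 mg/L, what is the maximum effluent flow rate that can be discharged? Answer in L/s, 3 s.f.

5.5 µg/L = 0.0055 mg/L.
28.5 µg/L = 0.0285 mg/L.
Mass balance at complete mixing: C_std·(Q_w + Q_r) = Q_w·C_e + Q_r·C_b.
Rearranging, Q_w = Q_r·(C_std − C_b)/(C_e − C_std) = 12.9·(0.0285 − 0.0055) / (0.146 − 0.0285) = 2.525 m³/s.
= 2525 L/s.

2530 L/s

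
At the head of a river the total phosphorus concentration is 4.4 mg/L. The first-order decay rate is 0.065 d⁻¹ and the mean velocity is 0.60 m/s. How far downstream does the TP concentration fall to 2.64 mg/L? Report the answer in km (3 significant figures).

From C = C₀·e^(−kt), t = ln(C₀/C)/k = ln(4.4/2.64)/0.065 = 0.5108/0.065 = 7.859 d.
Distance = v·t = 0.60 m/s × 6.79e+05 s = 4.074e+05 m = 407.4 km.

407 km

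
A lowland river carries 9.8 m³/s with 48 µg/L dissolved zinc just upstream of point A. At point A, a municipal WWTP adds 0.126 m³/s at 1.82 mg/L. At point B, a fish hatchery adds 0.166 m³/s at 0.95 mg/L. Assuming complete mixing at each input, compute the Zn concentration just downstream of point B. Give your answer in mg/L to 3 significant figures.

48 µg/L = 0.048 mg/L.
After input A: C = (9.8·0.048 + 0.126·1.82) / 9.926 = 0.07049 mg/L.
After input B: C = (9.926·0.07049 + 0.166·0.95) / 10.09 = 0.08496 mg/L.

0.0850 mg/L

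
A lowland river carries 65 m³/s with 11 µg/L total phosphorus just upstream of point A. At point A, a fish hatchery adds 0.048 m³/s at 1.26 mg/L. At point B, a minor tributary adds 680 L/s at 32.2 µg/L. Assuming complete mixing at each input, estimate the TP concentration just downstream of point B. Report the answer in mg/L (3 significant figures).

11 µg/L = 0.011 mg/L.
After input A: C = (65·0.011 + 0.048·1.26) / 65.05 = 0.01192 mg/L.
680 L/s = 0.68 m³/s.
32.2 µg/L = 0.0322 mg/L.
After input B: C = (65.05·0.01192 + 0.68·0.0322) / 65.73 = 0.01213 mg/L.

0.0121 mg/L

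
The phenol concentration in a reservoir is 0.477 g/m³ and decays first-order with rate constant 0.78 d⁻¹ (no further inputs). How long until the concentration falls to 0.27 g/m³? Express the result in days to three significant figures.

0.730 d

t = ln(C₀/C)/k = ln(0.477/0.27)/0.78 = 0.5691/0.78 = 0.7296 d.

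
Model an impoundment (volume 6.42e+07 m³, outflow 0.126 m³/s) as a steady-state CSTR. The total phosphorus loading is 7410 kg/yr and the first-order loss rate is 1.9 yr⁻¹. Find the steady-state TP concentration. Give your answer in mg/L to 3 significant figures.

0.0588 mg/L

Outflow Q = 0.126 m³/s × 3.156e+07 s/yr = 3.976e+06 m³/yr.
Steady-state CSTR mass balance: W = Q·C + k·V·C, so C = W/(Q + kV).
Q + kV = 3.976e+06 + 1.9·6.42e+07 = 1.26e+08 m³/yr.
C = 7410/1.26e+08 = 5.883e-05 kg/m³ = 0.05883 mg/L.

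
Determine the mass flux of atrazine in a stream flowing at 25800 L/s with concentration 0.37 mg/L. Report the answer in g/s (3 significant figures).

25800 L/s = 25.8 m³/s.
Mass flux = Q·C = 25.8 m³/s × 0.37 g/m³ = 9.546 g/s.

9.55 g/s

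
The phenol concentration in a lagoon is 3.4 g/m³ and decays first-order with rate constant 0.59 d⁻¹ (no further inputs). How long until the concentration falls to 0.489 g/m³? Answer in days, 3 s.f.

t = ln(C₀/C)/k = ln(3.4/0.489)/0.59 = 1.939/0.59 = 3.287 d.

3.29 d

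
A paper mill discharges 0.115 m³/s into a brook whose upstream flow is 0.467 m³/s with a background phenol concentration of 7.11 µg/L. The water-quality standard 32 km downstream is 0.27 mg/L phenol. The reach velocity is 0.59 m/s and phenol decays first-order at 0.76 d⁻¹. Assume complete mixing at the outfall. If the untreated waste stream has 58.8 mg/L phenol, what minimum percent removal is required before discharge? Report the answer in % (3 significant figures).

7.11 µg/L = 0.00711 mg/L.
Travel time to the compliance point: t = 3.2e+04/0.59 = 5.424e+04 s = 0.6277 d; decay factor exp(−0.76·0.6277) = 0.6206.
So the concentration just after mixing may be at most 0.27/0.6206 = 0.4351 mg/L.
Mass balance: 0.4351·0.582 = 0.115·Cₑ + 0.467·0.00711.
Cₑ = (0.2532 − 0.00332) / 0.115 = 2.173 mg/L.
Required removal = 1 − 2.173/58.8 = 96.3 %.

96.3 %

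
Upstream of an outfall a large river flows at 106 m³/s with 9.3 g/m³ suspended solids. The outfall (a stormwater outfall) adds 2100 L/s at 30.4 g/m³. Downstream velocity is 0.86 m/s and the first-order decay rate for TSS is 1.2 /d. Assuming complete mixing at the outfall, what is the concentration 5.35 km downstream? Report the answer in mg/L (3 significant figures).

2100 L/s = 2.1 m³/s.
After complete mixing, C₀ = (2.1·30.4 + 106·9.3) / 108.1 = 9.71 mg/L.
Travel time t = 5350 m / 0.86 m/s = 6221 s = 0.072 d.
C = 9.71·exp(−1.2·0.072) = 9.71·0.9172 = 8.906 mg/L.

8.91 mg/L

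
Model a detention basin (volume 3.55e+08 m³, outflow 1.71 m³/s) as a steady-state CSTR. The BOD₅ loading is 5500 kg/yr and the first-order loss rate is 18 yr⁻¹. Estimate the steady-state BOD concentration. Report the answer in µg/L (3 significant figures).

0.854 µg/L

Outflow Q = 1.71 m³/s × 3.156e+07 s/yr = 5.396e+07 m³/yr.
Steady-state CSTR mass balance: W = Q·C + k·V·C, so C = W/(Q + kV).
Q + kV = 5.396e+07 + 18·3.55e+08 = 6.444e+09 m³/yr.
C = 5500/6.444e+09 = 8.535e-07 kg/m³ = 0.0008535 mg/L = 0.8535 µg/L.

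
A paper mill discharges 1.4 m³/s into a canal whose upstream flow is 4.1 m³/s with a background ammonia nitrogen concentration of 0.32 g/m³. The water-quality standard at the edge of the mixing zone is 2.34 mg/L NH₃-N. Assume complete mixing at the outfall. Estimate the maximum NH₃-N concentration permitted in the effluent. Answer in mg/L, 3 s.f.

8.26 mg/L

Mass balance: 2.34·5.5 = 1.4·Cₑ + 4.1·0.32.
Cₑ = (12.87 − 1.312) / 1.4 = 8.256 mg/L.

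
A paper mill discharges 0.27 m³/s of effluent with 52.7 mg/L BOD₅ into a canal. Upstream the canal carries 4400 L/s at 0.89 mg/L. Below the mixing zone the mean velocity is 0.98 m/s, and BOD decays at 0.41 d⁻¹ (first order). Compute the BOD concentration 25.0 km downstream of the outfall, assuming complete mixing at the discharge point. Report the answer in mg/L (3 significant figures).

3.44 mg/L

4400 L/s = 4.4 m³/s.
After complete mixing, C₀ = (0.27·52.7 + 4.4·0.89) / 4.67 = 3.885 mg/L.
Travel time t = 2.5e+04 m / 0.98 m/s = 2.551e+04 s = 0.2953 d.
C = 3.885·exp(−0.41·0.2953) = 3.885·0.886 = 3.442 mg/L.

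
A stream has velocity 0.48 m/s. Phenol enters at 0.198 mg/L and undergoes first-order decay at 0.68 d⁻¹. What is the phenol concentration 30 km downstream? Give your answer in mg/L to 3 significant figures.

0.121 mg/L

Travel time t = 30 km / 0.48 m/s = 3e+04/0.48 = 6.25e+04 s = 0.7234 d.
First-order decay: C = 0.198·exp(−0.68·0.7234) = 0.198·0.6115 = 0.1211 mg/L.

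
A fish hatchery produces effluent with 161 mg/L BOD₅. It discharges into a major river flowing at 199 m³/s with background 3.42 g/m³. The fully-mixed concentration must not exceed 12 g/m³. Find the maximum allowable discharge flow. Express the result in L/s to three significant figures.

Mass balance at complete mixing: C_std·(Q_w + Q_r) = Q_w·C_e + Q_r·C_b.
Rearranging, Q_w = Q_r·(C_std − C_b)/(C_e − C_std) = 199·(12 − 3.42) / (161 − 12) = 11.46 m³/s.
= 1.146e+04 L/s.

11500 L/s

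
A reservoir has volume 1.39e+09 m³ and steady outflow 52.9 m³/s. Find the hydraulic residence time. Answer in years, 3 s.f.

Q = 52.9 m³/s × 3.156e+07 s/yr = 1.669e+09 m³/yr.
Hydraulic residence time τ = V/Q = 1.39e+09/1.669e+09 = 0.8326 yr.

0.833 yr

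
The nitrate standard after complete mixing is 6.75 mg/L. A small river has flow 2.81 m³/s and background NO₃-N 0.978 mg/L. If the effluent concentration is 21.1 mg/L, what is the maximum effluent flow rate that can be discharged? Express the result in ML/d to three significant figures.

97.7 ML/d

Mass balance at complete mixing: C_std·(Q_w + Q_r) = Q_w·C_e + Q_r·C_b.
Rearranging, Q_w = Q_r·(C_std − C_b)/(C_e − C_std) = 2.81·(6.75 − 0.978) / (21.1 − 6.75) = 1.13 m³/s.
= 97.65 ML/d.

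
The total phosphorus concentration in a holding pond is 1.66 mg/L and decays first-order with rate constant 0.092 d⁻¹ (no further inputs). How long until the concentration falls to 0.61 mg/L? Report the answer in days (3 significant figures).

10.9 d

t = ln(C₀/C)/k = ln(1.66/0.61)/0.092 = 1.001/0.092 = 10.88 d.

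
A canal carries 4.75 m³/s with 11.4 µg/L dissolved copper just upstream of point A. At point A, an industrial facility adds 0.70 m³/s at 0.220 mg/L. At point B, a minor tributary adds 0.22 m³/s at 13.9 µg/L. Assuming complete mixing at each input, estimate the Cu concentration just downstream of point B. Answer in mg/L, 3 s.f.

11.4 µg/L = 0.0114 mg/L.
After input A: C = (4.75·0.0114 + 0.7·0.22) / 5.45 = 0.03819 mg/L.
13.9 µg/L = 0.0139 mg/L.
After input B: C = (5.45·0.03819 + 0.22·0.0139) / 5.67 = 0.03725 mg/L.

0.0373 mg/L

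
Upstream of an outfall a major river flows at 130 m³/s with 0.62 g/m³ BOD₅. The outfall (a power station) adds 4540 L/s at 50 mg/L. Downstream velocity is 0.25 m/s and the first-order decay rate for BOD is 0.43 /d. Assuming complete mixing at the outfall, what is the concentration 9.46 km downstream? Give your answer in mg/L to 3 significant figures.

4540 L/s = 4.54 m³/s.
After complete mixing, C₀ = (4.54·50 + 130·0.62) / 134.5 = 2.286 mg/L.
Travel time t = 9460 m / 0.25 m/s = 3.784e+04 s = 0.438 d.
C = 2.286·exp(−0.43·0.438) = 2.286·0.8283 = 1.894 mg/L.

1.89 mg/L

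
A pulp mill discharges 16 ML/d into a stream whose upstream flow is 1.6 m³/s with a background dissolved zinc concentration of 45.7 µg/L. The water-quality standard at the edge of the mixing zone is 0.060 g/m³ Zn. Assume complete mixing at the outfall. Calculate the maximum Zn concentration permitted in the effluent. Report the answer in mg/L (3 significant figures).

0.184 mg/L

16 ML/d = 0.1852 m³/s.
45.7 µg/L = 0.0457 mg/L.
Mass balance: 0.06·1.785 = 0.1852·Cₑ + 1.6·0.0457.
Cₑ = (0.1071 − 0.07312) / 0.1852 = 0.1836 mg/L.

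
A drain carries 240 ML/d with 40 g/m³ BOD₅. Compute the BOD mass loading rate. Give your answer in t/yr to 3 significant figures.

240 ML/d = 2.778 m³/s.
Mass flux = Q·C = 2.778 m³/s × 40 g/m³ = 111.1 g/s.
= 111.1 g/s × 31.56 = 3506 t/yr.

3510 t/yr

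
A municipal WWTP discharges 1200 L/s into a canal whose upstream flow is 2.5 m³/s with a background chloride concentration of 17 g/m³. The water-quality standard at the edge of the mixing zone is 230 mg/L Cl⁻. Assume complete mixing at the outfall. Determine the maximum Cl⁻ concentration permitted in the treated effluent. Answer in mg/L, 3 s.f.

674 mg/L

1200 L/s = 1.2 m³/s.
Mass balance: 230·3.7 = 1.2·Cₑ + 2.5·17.
Cₑ = (851 − 42.5) / 1.2 = 673.8 mg/L.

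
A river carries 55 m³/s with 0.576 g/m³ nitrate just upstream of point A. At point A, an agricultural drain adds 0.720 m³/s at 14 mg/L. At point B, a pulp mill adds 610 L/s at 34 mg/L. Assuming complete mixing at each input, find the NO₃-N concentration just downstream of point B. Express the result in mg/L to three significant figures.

After input A: C = (55·0.576 + 0.72·14) / 55.72 = 0.7495 mg/L.
610 L/s = 0.61 m³/s.
After input B: C = (55.72·0.7495 + 0.61·34) / 56.33 = 1.11 mg/L.

1.11 mg/L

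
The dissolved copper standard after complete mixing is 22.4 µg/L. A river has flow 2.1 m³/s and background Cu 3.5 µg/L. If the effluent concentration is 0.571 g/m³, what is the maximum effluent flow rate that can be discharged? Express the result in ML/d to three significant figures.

3.5 µg/L = 0.0035 mg/L.
22.4 µg/L = 0.0224 mg/L.
Mass balance at complete mixing: C_std·(Q_w + Q_r) = Q_w·C_e + Q_r·C_b.
Rearranging, Q_w = Q_r·(C_std − C_b)/(C_e − C_std) = 2.1·(0.0224 − 0.0035) / (0.571 − 0.0224) = 0.07235 m³/s.
= 6.251 ML/d.

6.25 ML/d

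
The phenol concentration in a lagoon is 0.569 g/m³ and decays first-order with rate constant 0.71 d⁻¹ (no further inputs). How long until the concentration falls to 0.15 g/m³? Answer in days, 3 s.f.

1.88 d

t = ln(C₀/C)/k = ln(0.569/0.15)/0.71 = 1.333/0.71 = 1.878 d.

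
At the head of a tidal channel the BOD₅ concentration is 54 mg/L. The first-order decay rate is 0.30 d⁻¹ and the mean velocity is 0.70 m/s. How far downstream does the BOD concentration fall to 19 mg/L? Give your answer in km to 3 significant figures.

From C = C₀·e^(−kt), t = ln(C₀/C)/k = ln(54/19)/0.30 = 1.045/0.30 = 3.482 d.
Distance = v·t = 0.70 m/s × 3.008e+05 s = 2.106e+05 m = 210.6 km.

211 km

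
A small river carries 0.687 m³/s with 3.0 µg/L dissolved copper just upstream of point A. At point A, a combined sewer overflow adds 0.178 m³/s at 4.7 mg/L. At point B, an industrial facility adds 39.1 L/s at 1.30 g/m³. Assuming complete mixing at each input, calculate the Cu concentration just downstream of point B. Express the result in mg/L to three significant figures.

3.0 µg/L = 0.003 mg/L.
After input A: C = (0.687·0.003 + 0.178·4.7) / 0.865 = 0.9696 mg/L.
39.1 L/s = 0.0391 m³/s.
After input B: C = (0.865·0.9696 + 0.0391·1.3) / 0.9041 = 0.9838 mg/L.

0.984 mg/L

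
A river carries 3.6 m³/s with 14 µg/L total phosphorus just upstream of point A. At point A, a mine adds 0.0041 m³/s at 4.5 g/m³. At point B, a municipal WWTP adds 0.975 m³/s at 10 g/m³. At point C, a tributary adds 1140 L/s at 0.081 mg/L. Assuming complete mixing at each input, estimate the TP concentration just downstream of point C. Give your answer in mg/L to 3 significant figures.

14 µg/L = 0.014 mg/L.
After input A: C = (3.6·0.014 + 0.0041·4.5) / 3.604 = 0.0191 mg/L.
After input B: C = (3.604·0.0191 + 0.975·10) / 4.579 = 2.144 mg/L.
1140 L/s = 1.14 m³/s.
After input C: C = (4.579·2.144 + 1.14·0.081) / 5.719 = 1.733 mg/L.

1.73 mg/L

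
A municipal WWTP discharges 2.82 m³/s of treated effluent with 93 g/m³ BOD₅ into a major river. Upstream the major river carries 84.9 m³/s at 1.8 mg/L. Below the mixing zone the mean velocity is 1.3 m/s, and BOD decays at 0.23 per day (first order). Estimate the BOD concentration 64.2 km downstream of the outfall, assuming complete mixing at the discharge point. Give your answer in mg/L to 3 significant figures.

4.15 mg/L

After complete mixing, C₀ = (2.82·93 + 84.9·1.8) / 87.72 = 4.732 mg/L.
Travel time t = 6.42e+04 m / 1.3 m/s = 4.938e+04 s = 0.5716 d.
C = 4.732·exp(−0.23·0.5716) = 4.732·0.8768 = 4.149 mg/L.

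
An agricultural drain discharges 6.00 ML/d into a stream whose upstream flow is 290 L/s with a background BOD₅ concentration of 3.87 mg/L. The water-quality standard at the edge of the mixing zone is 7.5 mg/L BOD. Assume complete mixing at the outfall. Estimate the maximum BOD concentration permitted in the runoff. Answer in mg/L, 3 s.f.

22.7 mg/L

6.00 ML/d = 0.06944 m³/s.
290 L/s = 0.29 m³/s.
Mass balance: 7.5·0.3594 = 0.06944·Cₑ + 0.29·3.87.
Cₑ = (2.696 − 1.122) / 0.06944 = 22.66 mg/L.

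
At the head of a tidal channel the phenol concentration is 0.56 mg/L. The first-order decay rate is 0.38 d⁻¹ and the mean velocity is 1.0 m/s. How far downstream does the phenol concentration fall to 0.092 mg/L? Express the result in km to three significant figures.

411 km

From C = C₀·e^(−kt), t = ln(C₀/C)/k = ln(0.56/0.092)/0.38 = 1.806/0.38 = 4.753 d.
Distance = v·t = 1.0 m/s × 4.107e+05 s = 4.107e+05 m = 410.7 km.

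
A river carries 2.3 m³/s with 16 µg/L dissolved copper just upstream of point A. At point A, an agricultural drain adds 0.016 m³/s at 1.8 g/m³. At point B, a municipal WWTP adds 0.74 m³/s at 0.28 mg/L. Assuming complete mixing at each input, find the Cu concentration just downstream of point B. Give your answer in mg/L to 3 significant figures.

0.0893 mg/L

16 µg/L = 0.016 mg/L.
After input A: C = (2.3·0.016 + 0.016·1.8) / 2.316 = 0.02832 mg/L.
After input B: C = (2.316·0.02832 + 0.74·0.28) / 3.056 = 0.08927 mg/L.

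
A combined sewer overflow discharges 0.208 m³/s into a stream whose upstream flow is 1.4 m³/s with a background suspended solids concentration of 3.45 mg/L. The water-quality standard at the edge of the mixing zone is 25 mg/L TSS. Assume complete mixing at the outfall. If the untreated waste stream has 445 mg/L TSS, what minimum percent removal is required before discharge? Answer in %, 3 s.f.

61.8 %

Mass balance: 25·1.608 = 0.208·Cₑ + 1.4·3.45.
Cₑ = (40.2 − 4.83) / 0.208 = 170 mg/L.
Required removal = 1 − 170/445 = 61.79 %.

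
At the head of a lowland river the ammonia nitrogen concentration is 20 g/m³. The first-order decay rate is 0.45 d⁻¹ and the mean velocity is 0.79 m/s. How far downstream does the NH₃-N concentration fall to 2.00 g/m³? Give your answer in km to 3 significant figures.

From C = C₀·e^(−kt), t = ln(C₀/C)/k = ln(20/2.00)/0.45 = 2.303/0.45 = 5.117 d.
Distance = v·t = 0.79 m/s × 4.421e+05 s = 3.493e+05 m = 349.3 km.

349 km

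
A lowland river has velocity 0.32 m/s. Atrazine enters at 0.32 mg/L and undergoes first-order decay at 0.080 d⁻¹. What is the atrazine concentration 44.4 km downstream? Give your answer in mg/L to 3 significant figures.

0.281 mg/L

Travel time t = 44.4 km / 0.32 m/s = 4.44e+04/0.32 = 1.388e+05 s = 1.606 d.
First-order decay: C = 0.32·exp(−0.080·1.606) = 0.32·0.8794 = 0.2814 mg/L.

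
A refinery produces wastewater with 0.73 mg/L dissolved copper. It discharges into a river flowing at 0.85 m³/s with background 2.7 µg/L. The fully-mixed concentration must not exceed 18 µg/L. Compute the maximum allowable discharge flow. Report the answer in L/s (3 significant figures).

18.3 L/s

2.7 µg/L = 0.0027 mg/L.
18 µg/L = 0.018 mg/L.
Mass balance at complete mixing: C_std·(Q_w + Q_r) = Q_w·C_e + Q_r·C_b.
Rearranging, Q_w = Q_r·(C_std − C_b)/(C_e − C_std) = 0.85·(0.018 − 0.0027) / (0.73 − 0.018) = 0.01827 m³/s.
= 18.27 L/s.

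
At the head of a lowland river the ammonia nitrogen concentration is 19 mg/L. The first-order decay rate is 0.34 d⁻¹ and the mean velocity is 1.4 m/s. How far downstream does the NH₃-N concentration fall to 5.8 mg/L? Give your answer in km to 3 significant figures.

422 km

From C = C₀·e^(−kt), t = ln(C₀/C)/k = ln(19/5.8)/0.34 = 1.187/0.34 = 3.49 d.
Distance = v·t = 1.4 m/s × 3.015e+05 s = 4.221e+05 m = 422.1 km.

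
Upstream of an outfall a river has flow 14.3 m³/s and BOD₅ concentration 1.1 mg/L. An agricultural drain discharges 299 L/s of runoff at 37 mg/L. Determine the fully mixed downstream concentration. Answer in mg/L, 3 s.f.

299 L/s = 0.299 m³/s.
By mass balance at complete mixing, C = (0.299·37 + 14.3·1.1) / (0.299 + 14.3) = 26.79/14.6 = 1.835 mg/L.

1.84 mg/L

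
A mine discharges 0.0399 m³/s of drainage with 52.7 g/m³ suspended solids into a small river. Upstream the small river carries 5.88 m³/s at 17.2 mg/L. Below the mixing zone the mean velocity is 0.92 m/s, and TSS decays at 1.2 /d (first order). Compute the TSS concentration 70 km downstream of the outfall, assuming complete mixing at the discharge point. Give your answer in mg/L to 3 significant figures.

6.06 mg/L

After complete mixing, C₀ = (0.0399·52.7 + 5.88·17.2) / 5.92 = 17.44 mg/L.
Travel time t = 7e+04 m / 0.92 m/s = 7.609e+04 s = 0.8806 d.
C = 17.44·exp(−1.2·0.8806) = 17.44·0.3476 = 6.062 mg/L.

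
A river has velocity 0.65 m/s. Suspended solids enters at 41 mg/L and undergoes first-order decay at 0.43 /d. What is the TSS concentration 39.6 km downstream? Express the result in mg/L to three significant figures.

Travel time t = 39.6 km / 0.65 m/s = 3.96e+04/0.65 = 6.092e+04 s = 0.7051 d.
First-order decay: C = 41·exp(−0.43·0.7051) = 41·0.7384 = 30.28 mg/L.

30.3 mg/L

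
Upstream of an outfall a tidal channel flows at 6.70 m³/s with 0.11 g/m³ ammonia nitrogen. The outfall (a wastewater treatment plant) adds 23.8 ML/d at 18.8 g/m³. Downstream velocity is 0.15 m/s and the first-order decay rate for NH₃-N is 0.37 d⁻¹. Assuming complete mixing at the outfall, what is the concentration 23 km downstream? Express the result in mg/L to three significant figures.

23.8 ML/d = 0.2755 m³/s.
After complete mixing, C₀ = (0.2755·18.8 + 6.7·0.11) / 6.975 = 0.8481 mg/L.
Travel time t = 2.3e+04 m / 0.15 m/s = 1.533e+05 s = 1.775 d.
C = 0.8481·exp(−0.37·1.775) = 0.8481·0.5186 = 0.4398 mg/L.

0.440 mg/L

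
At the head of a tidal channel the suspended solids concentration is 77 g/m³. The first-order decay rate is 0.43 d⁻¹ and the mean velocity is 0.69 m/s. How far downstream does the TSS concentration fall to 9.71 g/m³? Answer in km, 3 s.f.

287 km

From C = C₀·e^(−kt), t = ln(C₀/C)/k = ln(77/9.71)/0.43 = 2.071/0.43 = 4.815 d.
Distance = v·t = 0.69 m/s × 4.161e+05 s = 2.871e+05 m = 287.1 km.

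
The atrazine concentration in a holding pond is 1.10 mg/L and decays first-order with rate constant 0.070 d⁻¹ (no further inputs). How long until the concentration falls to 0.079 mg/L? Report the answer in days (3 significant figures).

t = ln(C₀/C)/k = ln(1.10/0.079)/0.070 = 2.634/0.070 = 37.62 d.

37.6 d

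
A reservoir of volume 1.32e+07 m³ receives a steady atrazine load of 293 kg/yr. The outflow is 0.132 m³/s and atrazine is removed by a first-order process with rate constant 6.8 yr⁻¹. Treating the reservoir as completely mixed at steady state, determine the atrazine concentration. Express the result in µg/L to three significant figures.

3.12 µg/L

Outflow Q = 0.132 m³/s × 3.156e+07 s/yr = 4.166e+06 m³/yr.
Steady-state CSTR mass balance: W = Q·C + k·V·C, so C = W/(Q + kV).
Q + kV = 4.166e+06 + 6.8·1.32e+07 = 9.393e+07 m³/yr.
C = 293/9.393e+07 = 3.119e-06 kg/m³ = 0.003119 mg/L = 3.119 µg/L.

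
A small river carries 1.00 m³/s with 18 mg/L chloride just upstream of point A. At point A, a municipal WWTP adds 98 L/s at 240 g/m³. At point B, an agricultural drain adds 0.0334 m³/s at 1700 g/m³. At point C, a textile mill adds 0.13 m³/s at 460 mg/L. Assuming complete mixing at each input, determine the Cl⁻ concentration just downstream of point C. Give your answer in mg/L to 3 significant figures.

98 L/s = 0.098 m³/s.
After input A: C = (1·18 + 0.098·240) / 1.098 = 37.81 mg/L.
After input B: C = (1.098·37.81 + 0.0334·1700) / 1.131 = 86.88 mg/L.
After input C: C = (1.131·86.88 + 0.13·460) / 1.261 = 125.3 mg/L.

125 mg/L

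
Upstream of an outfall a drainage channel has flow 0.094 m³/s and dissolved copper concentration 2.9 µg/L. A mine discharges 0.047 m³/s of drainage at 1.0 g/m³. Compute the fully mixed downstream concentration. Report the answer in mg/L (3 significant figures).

2.9 µg/L = 0.0029 mg/L.
Flow-weighted mixing gives C = (0.047·1 + 0.094·0.0029) / (0.047 + 0.094) = 0.04727/0.141 = 0.3353 mg/L.

0.335 mg/L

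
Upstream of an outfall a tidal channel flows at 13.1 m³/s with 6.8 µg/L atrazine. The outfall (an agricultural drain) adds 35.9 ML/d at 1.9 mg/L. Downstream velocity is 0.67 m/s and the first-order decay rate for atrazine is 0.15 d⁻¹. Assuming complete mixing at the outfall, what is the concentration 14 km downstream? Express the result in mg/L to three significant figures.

0.0627 mg/L

35.9 ML/d = 0.4155 m³/s.
6.8 µg/L = 0.0068 mg/L.
After complete mixing, C₀ = (0.4155·1.9 + 13.1·0.0068) / 13.52 = 0.065 mg/L.
Travel time t = 1.4e+04 m / 0.67 m/s = 2.09e+04 s = 0.2418 d.
C = 0.065·exp(−0.15·0.2418) = 0.065·0.9644 = 0.06269 mg/L.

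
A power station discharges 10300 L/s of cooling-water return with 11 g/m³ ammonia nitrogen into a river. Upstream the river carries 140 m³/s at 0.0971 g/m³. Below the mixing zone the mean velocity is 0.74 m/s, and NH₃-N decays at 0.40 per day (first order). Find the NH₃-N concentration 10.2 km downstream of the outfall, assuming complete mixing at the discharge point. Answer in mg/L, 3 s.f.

10300 L/s = 10.3 m³/s.
After complete mixing, C₀ = (10.3·11 + 140·0.0971) / 150.3 = 0.8443 mg/L.
Travel time t = 1.02e+04 m / 0.74 m/s = 1.378e+04 s = 0.1595 d.
C = 0.8443·exp(−0.40·0.1595) = 0.8443·0.9382 = 0.7921 mg/L.

0.792 mg/L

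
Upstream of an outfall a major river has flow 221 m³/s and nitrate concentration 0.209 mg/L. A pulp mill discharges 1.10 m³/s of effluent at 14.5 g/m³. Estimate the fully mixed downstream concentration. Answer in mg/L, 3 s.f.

Flow-weighted mixing gives C = (1.1·14.5 + 221·0.209) / (1.1 + 221) = 62.14/222.1 = 0.2798 mg/L.

0.280 mg/L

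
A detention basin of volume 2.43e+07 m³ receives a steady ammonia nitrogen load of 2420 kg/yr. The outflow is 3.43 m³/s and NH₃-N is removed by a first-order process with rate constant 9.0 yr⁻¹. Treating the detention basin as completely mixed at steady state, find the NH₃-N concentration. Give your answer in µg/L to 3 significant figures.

7.40 µg/L

Outflow Q = 3.43 m³/s × 3.156e+07 s/yr = 1.082e+08 m³/yr.
Steady-state CSTR mass balance: W = Q·C + k·V·C, so C = W/(Q + kV).
Q + kV = 1.082e+08 + 9.0·2.43e+07 = 3.269e+08 m³/yr.
C = 2420/3.269e+08 = 7.402e-06 kg/m³ = 0.007402 mg/L = 7.402 µg/L.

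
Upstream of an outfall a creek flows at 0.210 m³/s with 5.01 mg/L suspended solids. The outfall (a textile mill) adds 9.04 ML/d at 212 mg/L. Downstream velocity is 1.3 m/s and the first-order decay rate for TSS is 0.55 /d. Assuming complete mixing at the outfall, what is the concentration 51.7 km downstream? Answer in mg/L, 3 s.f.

57.3 mg/L

9.04 ML/d = 0.1046 m³/s.
After complete mixing, C₀ = (0.1046·212 + 0.21·5.01) / 0.3146 = 73.84 mg/L.
Travel time t = 5.17e+04 m / 1.3 m/s = 3.977e+04 s = 0.4603 d.
C = 73.84·exp(−0.55·0.4603) = 73.84·0.7763 = 57.33 mg/L.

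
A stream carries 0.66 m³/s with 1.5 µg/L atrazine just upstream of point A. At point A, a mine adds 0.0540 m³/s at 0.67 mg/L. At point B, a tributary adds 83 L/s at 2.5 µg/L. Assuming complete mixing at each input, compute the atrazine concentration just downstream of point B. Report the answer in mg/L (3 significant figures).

1.5 µg/L = 0.0015 mg/L.
After input A: C = (0.66·0.0015 + 0.054·0.67) / 0.714 = 0.05206 mg/L.
83 L/s = 0.083 m³/s.
2.5 µg/L = 0.0025 mg/L.
After input B: C = (0.714·0.05206 + 0.083·0.0025) / 0.797 = 0.0469 mg/L.

0.0469 mg/L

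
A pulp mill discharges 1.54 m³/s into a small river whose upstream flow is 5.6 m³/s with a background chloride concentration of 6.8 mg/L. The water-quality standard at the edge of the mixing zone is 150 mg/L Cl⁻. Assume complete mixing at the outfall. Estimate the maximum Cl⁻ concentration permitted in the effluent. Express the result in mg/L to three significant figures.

Mass balance: 150·7.14 = 1.54·Cₑ + 5.6·6.8.
Cₑ = (1071 − 38.08) / 1.54 = 670.7 mg/L.

671 mg/L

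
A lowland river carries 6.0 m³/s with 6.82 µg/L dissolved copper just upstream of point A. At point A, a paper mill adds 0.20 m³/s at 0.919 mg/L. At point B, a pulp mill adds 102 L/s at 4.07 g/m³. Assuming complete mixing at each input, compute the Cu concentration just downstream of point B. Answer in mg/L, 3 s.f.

6.82 µg/L = 0.00682 mg/L.
After input A: C = (6·0.00682 + 0.2·0.919) / 6.2 = 0.03625 mg/L.
102 L/s = 0.102 m³/s.
After input B: C = (6.2·0.03625 + 0.102·4.07) / 6.302 = 0.1015 mg/L.

0.102 mg/L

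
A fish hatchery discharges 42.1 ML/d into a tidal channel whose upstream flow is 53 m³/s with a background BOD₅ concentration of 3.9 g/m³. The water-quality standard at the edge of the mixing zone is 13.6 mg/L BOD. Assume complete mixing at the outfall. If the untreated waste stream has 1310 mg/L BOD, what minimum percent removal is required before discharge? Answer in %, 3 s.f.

42.1 ML/d = 0.4873 m³/s.
Mass balance: 13.6·53.49 = 0.4873·Cₑ + 53·3.9.
Cₑ = (727.4 − 206.7) / 0.4873 = 1069 mg/L.
Required removal = 1 − 1069/1310 = 18.42 %.

18.4 %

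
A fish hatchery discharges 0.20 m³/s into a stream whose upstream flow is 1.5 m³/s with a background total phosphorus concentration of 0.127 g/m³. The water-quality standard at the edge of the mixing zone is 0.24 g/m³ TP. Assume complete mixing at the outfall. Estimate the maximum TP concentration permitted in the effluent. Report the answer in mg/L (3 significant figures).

Mass balance: 0.24·1.7 = 0.2·Cₑ + 1.5·0.127.
Cₑ = (0.408 − 0.1905) / 0.2 = 1.087 mg/L.

1.09 mg/L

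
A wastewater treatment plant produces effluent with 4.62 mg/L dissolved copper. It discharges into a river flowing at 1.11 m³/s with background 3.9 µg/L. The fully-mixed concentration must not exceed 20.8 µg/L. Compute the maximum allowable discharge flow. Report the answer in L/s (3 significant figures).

4.08 L/s

3.9 µg/L = 0.0039 mg/L.
20.8 µg/L = 0.0208 mg/L.
Mass balance at complete mixing: C_std·(Q_w + Q_r) = Q_w·C_e + Q_r·C_b.
Rearranging, Q_w = Q_r·(C_std − C_b)/(C_e − C_std) = 1.11·(0.0208 − 0.0039) / (4.62 − 0.0208) = 0.004079 m³/s.
= 4.079 L/s.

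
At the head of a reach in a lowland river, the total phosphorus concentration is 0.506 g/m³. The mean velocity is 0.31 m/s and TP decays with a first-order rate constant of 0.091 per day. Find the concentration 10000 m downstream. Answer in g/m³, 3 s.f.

Travel time t = 10000 m / 0.31 m/s = 1e+04/0.31 = 3.226e+04 s = 0.3734 d.
First-order decay: C = 0.506·exp(−0.091·0.3734) = 0.506·0.9666 = 0.4891 g/m³.

0.489 g/m³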